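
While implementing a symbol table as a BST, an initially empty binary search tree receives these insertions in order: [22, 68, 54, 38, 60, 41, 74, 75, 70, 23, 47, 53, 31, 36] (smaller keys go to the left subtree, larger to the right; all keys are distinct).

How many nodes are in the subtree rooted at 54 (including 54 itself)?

Insert 22: tree is empty, so 22 becomes the root.
Insert 68: 68 > 22 → go right. Place as right child of 22.
Insert 54: 54 > 22 → go right; 54 < 68 → go left. Place as left child of 68.
Insert 38: 38 > 22 → go right; 38 < 68 → go left; 38 < 54 → go left. Place as left child of 54.
Insert 60: 60 > 22 → go right; 60 < 68 → go left; 60 > 54 → go right. Place as right child of 54.
Insert 41: 41 > 22 → go right; 41 < 68 → go left; 41 < 54 → go left; 41 > 38 → go right. Place as right child of 38.
Insert 74: 74 > 22 → go right; 74 > 68 → go right. Place as right child of 68.
Insert 75: 75 > 22 → go right; 75 > 68 → go right; 75 > 74 → go right. Place as right child of 74.
Insert 70: 70 > 22 → go right; 70 > 68 → go right; 70 < 74 → go left. Place as left child of 74.
Insert 23: 23 > 22 → go right; 23 < 68 → go left; 23 < 54 → go left; 23 < 38 → go left. Place as left child of 38.
Insert 47: 47 > 22 → go right; 47 < 68 → go left; 47 < 54 → go left; 47 > 38 → go right; 47 > 41 → go right. Place as right child of 41.
Insert 53: 53 > 22 → go right; 53 < 68 → go left; 53 < 54 → go left; 53 > 38 → go right; 53 > 41 → go right; 53 > 47 → go right. Place as right child of 47.
Insert 31: 31 > 22 → go right; 31 < 68 → go left; 31 < 54 → go left; 31 < 38 → go left; 31 > 23 → go right. Place as right child of 23.
Insert 36: 36 > 22 → go right; 36 < 68 → go left; 36 < 54 → go left; 36 < 38 → go left; 36 > 23 → go right; 36 > 31 → go right. Place as right child of 31.

Subtree rooted at 54 contains: 54, 38, 23, 31, 36, 41, 47, 53, 60 — 9 nodes.

9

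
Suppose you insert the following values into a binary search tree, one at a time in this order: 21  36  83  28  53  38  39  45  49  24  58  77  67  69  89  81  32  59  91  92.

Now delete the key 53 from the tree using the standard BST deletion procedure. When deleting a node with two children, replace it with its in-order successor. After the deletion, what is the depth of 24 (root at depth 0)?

Resulting structure (node: left, right):
  21: L=–, R=36
  36: L=28, R=83
  83: L=53, R=89
  28: L=24, R=32
  53: L=38, R=58
  38: L=–, R=39
  39: L=–, R=45
  45: L=–, R=49
  49: L=–, R=–
  24: L=–, R=–
  58: L=–, R=77
  77: L=67, R=81
  67: L=59, R=69
  69: L=–, R=–
  89: L=–, R=91
  81: L=–, R=–
  32: L=–, R=–
  59: L=–, R=–
  91: L=–, R=92
  92: L=–, R=–

Delete 53 (two children — replace with in-order successor).
After deletion, path to 24: 21 → 36 → 28 → 24.

3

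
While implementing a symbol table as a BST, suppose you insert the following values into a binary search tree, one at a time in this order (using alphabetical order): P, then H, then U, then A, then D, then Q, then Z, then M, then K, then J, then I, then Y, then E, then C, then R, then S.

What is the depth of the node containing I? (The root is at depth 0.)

Insert P: tree is empty, so P becomes the root.
Insert H: H < P → go left. Place as left child of P.
Insert U: U > P → go right. Place as right child of P.
Insert A: A < P → go left; A < H → go left. Place as left child of H.
Insert D: D < P → go left; D < H → go left; D > A → go right. Place as right child of A.
Insert Q: Q > P → go right; Q < U → go left. Place as left child of U.
Insert Z: Z > P → go right; Z > U → go right. Place as right child of U.
Insert M: M < P → go left; M > H → go right. Place as right child of H.
Insert K: K < P → go left; K > H → go right; K < M → go left. Place as left child of M.
Insert J: J < P → go left; J > H → go right; J < M → go left; J < K → go left. Place as left child of K.
Insert I: I < P → go left; I > H → go right; I < M → go left; I < K → go left; I < J → go left. Place as left child of J.
Insert Y: Y > P → go right; Y > U → go right; Y < Z → go left. Place as left child of Z.
Insert E: E < P → go left; E < H → go left; E > A → go right; E > D → go right. Place as right child of D.
Insert C: C < P → go left; C < H → go left; C > A → go right; C < D → go left. Place as left child of D.
Insert R: R > P → go right; R < U → go left; R > Q → go right. Place as right child of Q.
Insert S: S > P → go right; S < U → go left; S > Q → go right; S > R → go right. Place as right child of R.

Path to I: P → H → M → K → J → I, which is 5 edges.

5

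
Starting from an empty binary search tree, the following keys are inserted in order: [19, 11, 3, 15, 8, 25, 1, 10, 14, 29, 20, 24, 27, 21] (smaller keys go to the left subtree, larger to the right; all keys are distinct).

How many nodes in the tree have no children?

Insert 19: tree is empty, so 19 becomes the root.
Insert 11: 11 < 19 → go left. Place as left child of 19.
Insert 3: 3 < 19 → go left; 3 < 11 → go left. Place as left child of 11.
Insert 15: 15 < 19 → go left; 15 > 11 → go right. Place as right child of 11.
Insert 8: 8 < 19 → go left; 8 < 11 → go left; 8 > 3 → go right. Place as right child of 3.
Insert 25: 25 > 19 → go right. Place as right child of 19.
Insert 1: 1 < 19 → go left; 1 < 11 → go left; 1 < 3 → go left. Place as left child of 3.
Insert 10: 10 < 19 → go left; 10 < 11 → go left; 10 > 3 → go right; 10 > 8 → go right. Place as right child of 8.
Insert 14: 14 < 19 → go left; 14 > 11 → go right; 14 < 15 → go left. Place as left child of 15.
Insert 29: 29 > 19 → go right; 29 > 25 → go right. Place as right child of 25.
Insert 20: 20 > 19 → go right; 20 < 25 → go left. Place as left child of 25.
Insert 24: 24 > 19 → go right; 24 < 25 → go left; 24 > 20 → go right. Place as right child of 20.
Insert 27: 27 > 19 → go right; 27 > 25 → go right; 27 < 29 → go left. Place as left child of 29.
Insert 21: 21 > 19 → go right; 21 < 25 → go left; 21 > 20 → go right; 21 < 24 → go left. Place as left child of 24.

Leaves: 1, 10, 14, 21, 27 — 5 in total.

5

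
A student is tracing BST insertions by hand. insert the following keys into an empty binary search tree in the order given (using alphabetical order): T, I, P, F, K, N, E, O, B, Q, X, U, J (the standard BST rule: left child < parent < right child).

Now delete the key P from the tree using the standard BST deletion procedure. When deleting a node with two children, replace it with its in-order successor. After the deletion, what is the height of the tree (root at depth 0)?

Resulting structure (node: left, right):
  T: L=I, R=X
  I: L=F, R=P
  P: L=K, R=Q
  F: L=E, R=–
  K: L=J, R=N
  N: L=–, R=O
  E: L=B, R=–
  O: L=–, R=–
  B: L=–, R=–
  Q: L=–, R=–
  X: L=U, R=–
  U: L=–, R=–
  J: L=–, R=–

Delete P (two children — replace with in-order successor).
After deletion, deepest node is O at depth 5.

5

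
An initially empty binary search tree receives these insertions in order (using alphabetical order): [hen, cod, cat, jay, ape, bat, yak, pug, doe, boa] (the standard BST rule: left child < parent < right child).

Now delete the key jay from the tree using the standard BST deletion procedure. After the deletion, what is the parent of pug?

yak

Insert hen: tree is empty, so hen becomes the root.
Insert cod: cod < hen → go left. Place as left child of hen.
Insert cat: cat < hen → go left; cat < cod → go left. Place as left child of cod.
Insert jay: jay > hen → go right. Place as right child of hen.
Insert ape: ape < hen → go left; ape < cod → go left; ape < cat → go left. Place as left child of cat.
Insert bat: bat < hen → go left; bat < cod → go left; bat < cat → go left; bat > ape → go right. Place as right child of ape.
Insert yak: yak > hen → go right; yak > jay → go right. Place as right child of jay.
Insert pug: pug > hen → go right; pug > jay → go right; pug < yak → go left. Place as left child of yak.
Insert doe: doe < hen → go left; doe > cod → go right. Place as right child of cod.
Insert boa: boa < hen → go left; boa < cod → go left; boa < cat → go left; boa > ape → go right; boa > bat → go right. Place as right child of bat.

Delete jay (at most one child — splice it out).
After deletion, pug's parent is yak.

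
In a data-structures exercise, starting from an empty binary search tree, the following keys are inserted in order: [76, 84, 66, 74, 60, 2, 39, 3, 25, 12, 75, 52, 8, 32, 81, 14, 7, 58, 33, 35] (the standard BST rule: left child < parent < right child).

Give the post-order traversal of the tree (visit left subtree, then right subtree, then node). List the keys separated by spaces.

Resulting structure (node: left, right):
  76: L=66, R=84
  84: L=81, R=–
  66: L=60, R=74
  74: L=–, R=75
  60: L=2, R=–
  2: L=–, R=39
  39: L=3, R=52
  3: L=–, R=25
  25: L=12, R=32
  12: L=8, R=14
  75: L=–, R=–
  52: L=–, R=58
  8: L=7, R=–
  32: L=–, R=33
  81: L=–, R=–
  14: L=–, R=–
  7: L=–, R=–
  58: L=–, R=–
  33: L=–, R=35
  35: L=–, R=–

7 8 14 12 35 33 32 25 3 58 52 39 2 60 75 74 66 81 84 76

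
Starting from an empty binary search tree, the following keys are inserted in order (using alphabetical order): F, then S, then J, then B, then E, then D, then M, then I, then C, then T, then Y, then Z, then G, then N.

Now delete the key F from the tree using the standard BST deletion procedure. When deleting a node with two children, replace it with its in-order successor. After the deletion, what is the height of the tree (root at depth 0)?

F: root
S: right child of F (depth 1)
J: left child of S (depth 2)
B: left child of F (depth 1)
E: right child of B (depth 2)
D: left child of E (depth 3)
M: right child of J (depth 3)
I: left child of J (depth 3)
C: left child of D (depth 4)
T: right child of S (depth 2)
Y: right child of T (depth 3)
Z: right child of Y (depth 4)
G: left child of I (depth 4)
N: right child of M (depth 4)

Delete F (two children — replace with in-order successor).
After deletion, deepest node is C at depth 4.

4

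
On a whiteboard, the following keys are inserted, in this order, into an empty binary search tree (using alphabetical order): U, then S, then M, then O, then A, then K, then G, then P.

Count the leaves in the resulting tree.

Insert U: tree is empty, so U becomes the root.
Insert S: S < U → go left. Place as left child of U.
Insert M: M < U → go left; M < S → go left. Place as left child of S.
Insert O: O < U → go left; O < S → go left; O > M → go right. Place as right child of M.
Insert A: A < U → go left; A < S → go left; A < M → go left. Place as left child of M.
Insert K: K < U → go left; K < S → go left; K < M → go left; K > A → go right. Place as right child of A.
Insert G: G < U → go left; G < S → go left; G < M → go left; G > A → go right; G < K → go left. Place as left child of K.
Insert P: P < U → go left; P < S → go left; P > M → go right; P > O → go right. Place as right child of O.

Leaves: G, P — 2 in total.

2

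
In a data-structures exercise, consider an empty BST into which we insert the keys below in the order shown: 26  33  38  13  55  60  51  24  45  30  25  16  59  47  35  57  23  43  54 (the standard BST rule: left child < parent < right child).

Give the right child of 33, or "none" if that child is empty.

38

Insert 26: tree is empty, so 26 becomes the root.
Insert 33: 33 > 26 → go right. Place as right child of 26.
Insert 38: 38 > 26 → go right; 38 > 33 → go right. Place as right child of 33.
Insert 13: 13 < 26 → go left. Place as left child of 26.
Insert 55: 55 > 26 → go right; 55 > 33 → go right; 55 > 38 → go right. Place as right child of 38.
Insert 60: 60 > 26 → go right; 60 > 33 → go right; 60 > 38 → go right; 60 > 55 → go right. Place as right child of 55.
Insert 51: 51 > 26 → go right; 51 > 33 → go right; 51 > 38 → go right; 51 < 55 → go left. Place as left child of 55.
Insert 24: 24 < 26 → go left; 24 > 13 → go right. Place as right child of 13.
Insert 45: 45 > 26 → go right; 45 > 33 → go right; 45 > 38 → go right; 45 < 55 → go left; 45 < 51 → go left. Place as left child of 51.
Insert 30: 30 > 26 → go right; 30 < 33 → go left. Place as left child of 33.
Insert 25: 25 < 26 → go left; 25 > 13 → go right; 25 > 24 → go right. Place as right child of 24.
Insert 16: 16 < 26 → go left; 16 > 13 → go right; 16 < 24 → go left. Place as left child of 24.
Insert 59: 59 > 26 → go right; 59 > 33 → go right; 59 > 38 → go right; 59 > 55 → go right; 59 < 60 → go left. Place as left child of 60.
Insert 47: 47 > 26 → go right; 47 > 33 → go right; 47 > 38 → go right; 47 < 55 → go left; 47 < 51 → go left; 47 > 45 → go right. Place as right child of 45.
Insert 35: 35 > 26 → go right; 35 > 33 → go right; 35 < 38 → go left. Place as left child of 38.
Insert 57: 57 > 26 → go right; 57 > 33 → go right; 57 > 38 → go right; 57 > 55 → go right; 57 < 60 → go left; 57 < 59 → go left. Place as left child of 59.
Insert 23: 23 < 26 → go left; 23 > 13 → go right; 23 < 24 → go left; 23 > 16 → go right. Place as right child of 16.
Insert 43: 43 > 26 → go right; 43 > 33 → go right; 43 > 38 → go right; 43 < 55 → go left; 43 < 51 → go left; 43 < 45 → go left. Place as left child of 45.
Insert 54: 54 > 26 → go right; 54 > 33 → go right; 54 > 38 → go right; 54 < 55 → go left; 54 > 51 → go right. Place as right child of 51.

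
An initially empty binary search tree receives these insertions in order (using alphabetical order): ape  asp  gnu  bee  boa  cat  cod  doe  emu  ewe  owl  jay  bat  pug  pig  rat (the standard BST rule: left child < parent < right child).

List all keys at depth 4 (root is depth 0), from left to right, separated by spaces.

Resulting structure (node: left, right):
  ape: L=–, R=asp
  asp: L=–, R=gnu
  gnu: L=bee, R=owl
  bee: L=bat, R=boa
  boa: L=–, R=cat
  cat: L=–, R=cod
  cod: L=–, R=doe
  doe: L=–, R=emu
  emu: L=–, R=ewe
  ewe: L=–, R=–
  owl: L=jay, R=pug
  jay: L=–, R=–
  bat: L=–, R=–
  pug: L=pig, R=rat
  pig: L=–, R=–
  rat: L=–, R=–

bat boa jay pug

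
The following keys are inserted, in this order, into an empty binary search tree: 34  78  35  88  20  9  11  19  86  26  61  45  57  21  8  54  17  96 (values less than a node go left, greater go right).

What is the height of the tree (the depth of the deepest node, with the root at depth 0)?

Resulting structure (node: left, right):
  34: L=20, R=78
  78: L=35, R=88
  35: L=–, R=61
  88: L=86, R=96
  20: L=9, R=26
  9: L=8, R=11
  11: L=–, R=19
  19: L=17, R=–
  86: L=–, R=–
  26: L=21, R=–
  61: L=45, R=–
  45: L=–, R=57
  57: L=54, R=–
  21: L=–, R=–
  8: L=–, R=–
  54: L=–, R=–
  17: L=–, R=–
  96: L=–, R=–

The deepest node is 54 at depth 6.

6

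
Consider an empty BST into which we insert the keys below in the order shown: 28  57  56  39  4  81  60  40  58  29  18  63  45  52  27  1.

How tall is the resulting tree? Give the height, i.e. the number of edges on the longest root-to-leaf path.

Resulting structure (node: left, right):
  28: L=4, R=57
  57: L=56, R=81
  56: L=39, R=–
  39: L=29, R=40
  4: L=1, R=18
  81: L=60, R=–
  60: L=58, R=63
  40: L=–, R=45
  58: L=–, R=–
  29: L=–, R=–
  18: L=–, R=27
  63: L=–, R=–
  45: L=–, R=52
  52: L=–, R=–
  27: L=–, R=–
  1: L=–, R=–

The deepest node is 52 at depth 6.

6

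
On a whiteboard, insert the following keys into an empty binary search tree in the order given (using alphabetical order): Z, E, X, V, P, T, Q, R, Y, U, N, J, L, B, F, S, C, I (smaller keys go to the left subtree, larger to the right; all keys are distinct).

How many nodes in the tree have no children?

Resulting structure (node: left, right):
  Z: L=E, R=–
  E: L=B, R=X
  X: L=V, R=Y
  V: L=P, R=–
  P: L=N, R=T
  T: L=Q, R=U
  Q: L=–, R=R
  R: L=–, R=S
  Y: L=–, R=–
  U: L=–, R=–
  N: L=J, R=–
  J: L=F, R=L
  L: L=–, R=–
  B: L=–, R=C
  F: L=–, R=I
  S: L=–, R=–
  C: L=–, R=–
  I: L=–, R=–

Leaves: C, I, L, S, U, Y — 6 in total.

6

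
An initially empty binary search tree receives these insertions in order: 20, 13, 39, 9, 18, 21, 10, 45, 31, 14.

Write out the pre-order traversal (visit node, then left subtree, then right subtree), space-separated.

20: root
13: left child of 20 (depth 1)
39: right child of 20 (depth 1)
9: left child of 13 (depth 2)
18: right child of 13 (depth 2)
21: left child of 39 (depth 2)
10: right child of 9 (depth 3)
45: right child of 39 (depth 2)
31: right child of 21 (depth 3)
14: left child of 18 (depth 3)

20 13 9 10 18 14 39 21 31 45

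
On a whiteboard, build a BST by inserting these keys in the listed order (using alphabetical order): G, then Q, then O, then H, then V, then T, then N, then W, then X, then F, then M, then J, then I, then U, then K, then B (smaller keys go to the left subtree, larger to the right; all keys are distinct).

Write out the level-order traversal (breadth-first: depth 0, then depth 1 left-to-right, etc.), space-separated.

Resulting structure (node: left, right):
  G: L=F, R=Q
  Q: L=O, R=V
  O: L=H, R=–
  H: L=–, R=N
  V: L=T, R=W
  T: L=–, R=U
  N: L=M, R=–
  W: L=–, R=X
  X: L=–, R=–
  F: L=B, R=–
  M: L=J, R=–
  J: L=I, R=K
  I: L=–, R=–
  U: L=–, R=–
  K: L=–, R=–
  B: L=–, R=–

G F Q B O V H T W N U X M J I K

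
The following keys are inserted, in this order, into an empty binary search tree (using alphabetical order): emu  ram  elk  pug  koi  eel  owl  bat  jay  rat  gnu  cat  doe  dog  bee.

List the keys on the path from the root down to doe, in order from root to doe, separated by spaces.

Insert emu: tree is empty, so emu becomes the root.
Insert ram: ram > emu → go right. Place as right child of emu.
Insert elk: elk < emu → go left. Place as left child of emu.
Insert pug: pug > emu → go right; pug < ram → go left. Place as left child of ram.
Insert koi: koi > emu → go right; koi < ram → go left; koi < pug → go left. Place as left child of pug.
Insert eel: eel < emu → go left; eel < elk → go left. Place as left child of elk.
Insert owl: owl > emu → go right; owl < ram → go left; owl < pug → go left; owl > koi → go right. Place as right child of koi.
Insert bat: bat < emu → go left; bat < elk → go left; bat < eel → go left. Place as left child of eel.
Insert jay: jay > emu → go right; jay < ram → go left; jay < pug → go left; jay < koi → go left. Place as left child of koi.
Insert rat: rat > emu → go right; rat > ram → go right. Place as right child of ram.
Insert gnu: gnu > emu → go right; gnu < ram → go left; gnu < pug → go left; gnu < koi → go left; gnu < jay → go left. Place as left child of jay.
Insert cat: cat < emu → go left; cat < elk → go left; cat < eel → go left; cat > bat → go right. Place as right child of bat.
Insert doe: doe < emu → go left; doe < elk → go left; doe < eel → go left; doe > bat → go right; doe > cat → go right. Place as right child of cat.
Insert dog: dog < emu → go left; dog < elk → go left; dog < eel → go left; dog > bat → go right; dog > cat → go right; dog > doe → go right. Place as right child of doe.
Insert bee: bee < emu → go left; bee < elk → go left; bee < eel → go left; bee > bat → go right; bee < cat → go left. Place as left child of cat.

emu elk eel bat cat doe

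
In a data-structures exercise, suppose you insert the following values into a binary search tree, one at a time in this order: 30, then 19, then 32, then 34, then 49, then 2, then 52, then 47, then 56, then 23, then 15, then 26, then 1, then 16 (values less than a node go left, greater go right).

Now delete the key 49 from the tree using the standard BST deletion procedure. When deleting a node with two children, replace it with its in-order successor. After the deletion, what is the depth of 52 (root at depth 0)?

30: root
19: left child of 30 (depth 1)
32: right child of 30 (depth 1)
34: right child of 32 (depth 2)
49: right child of 34 (depth 3)
2: left child of 19 (depth 2)
52: right child of 49 (depth 4)
47: left child of 49 (depth 4)
56: right child of 52 (depth 5)
23: right child of 19 (depth 2)
15: right child of 2 (depth 3)
26: right child of 23 (depth 3)
1: left child of 2 (depth 3)
16: right child of 15 (depth 4)

Delete 49 (two children — replace with in-order successor).
After deletion, path to 52: 30 → 32 → 34 → 52.

3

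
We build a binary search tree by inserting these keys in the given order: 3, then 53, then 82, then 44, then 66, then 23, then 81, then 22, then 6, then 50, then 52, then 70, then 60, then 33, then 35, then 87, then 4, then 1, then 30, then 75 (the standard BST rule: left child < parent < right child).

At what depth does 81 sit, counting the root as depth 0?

Insert 3: tree is empty, so 3 becomes the root.
Insert 53: 53 > 3 → go right. Place as right child of 3.
Insert 82: 82 > 3 → go right; 82 > 53 → go right. Place as right child of 53.
Insert 44: 44 > 3 → go right; 44 < 53 → go left. Place as left child of 53.
Insert 66: 66 > 3 → go right; 66 > 53 → go right; 66 < 82 → go left. Place as left child of 82.
Insert 23: 23 > 3 → go right; 23 < 53 → go left; 23 < 44 → go left. Place as left child of 44.
Insert 81: 81 > 3 → go right; 81 > 53 → go right; 81 < 82 → go left; 81 > 66 → go right. Place as right child of 66.
Insert 22: 22 > 3 → go right; 22 < 53 → go left; 22 < 44 → go left; 22 < 23 → go left. Place as left child of 23.
Insert 6: 6 > 3 → go right; 6 < 53 → go left; 6 < 44 → go left; 6 < 23 → go left; 6 < 22 → go left. Place as left child of 22.
Insert 50: 50 > 3 → go right; 50 < 53 → go left; 50 > 44 → go right. Place as right child of 44.
Insert 52: 52 > 3 → go right; 52 < 53 → go left; 52 > 44 → go right; 52 > 50 → go right. Place as right child of 50.
Insert 70: 70 > 3 → go right; 70 > 53 → go right; 70 < 82 → go left; 70 > 66 → go right; 70 < 81 → go left. Place as left child of 81.
Insert 60: 60 > 3 → go right; 60 > 53 → go right; 60 < 82 → go left; 60 < 66 → go left. Place as left child of 66.
Insert 33: 33 > 3 → go right; 33 < 53 → go left; 33 < 44 → go left; 33 > 23 → go right. Place as right child of 23.
Insert 35: 35 > 3 → go right; 35 < 53 → go left; 35 < 44 → go left; 35 > 23 → go right; 35 > 33 → go right. Place as right child of 33.
Insert 87: 87 > 3 → go right; 87 > 53 → go right; 87 > 82 → go right. Place as right child of 82.
Insert 4: 4 > 3 → go right; 4 < 53 → go left; 4 < 44 → go left; 4 < 23 → go left; 4 < 22 → go left; 4 < 6 → go left. Place as left child of 6.
Insert 1: 1 < 3 → go left. Place as left child of 3.
Insert 30: 30 > 3 → go right; 30 < 53 → go left; 30 < 44 → go left; 30 > 23 → go right; 30 < 33 → go left. Place as left child of 33.
Insert 75: 75 > 3 → go right; 75 > 53 → go right; 75 < 82 → go left; 75 > 66 → go right; 75 < 81 → go left; 75 > 70 → go right. Place as right child of 70.

Path to 81: 3 → 53 → 82 → 66 → 81, which is 4 edges.

4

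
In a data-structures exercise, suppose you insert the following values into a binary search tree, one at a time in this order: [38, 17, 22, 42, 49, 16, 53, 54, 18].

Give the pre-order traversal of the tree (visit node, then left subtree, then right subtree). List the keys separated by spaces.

38: root
17: left child of 38 (depth 1)
22: right child of 17 (depth 2)
42: right child of 38 (depth 1)
49: right child of 42 (depth 2)
16: left child of 17 (depth 2)
53: right child of 49 (depth 3)
54: right child of 53 (depth 4)
18: left child of 22 (depth 3)

38 17 16 22 18 42 49 53 54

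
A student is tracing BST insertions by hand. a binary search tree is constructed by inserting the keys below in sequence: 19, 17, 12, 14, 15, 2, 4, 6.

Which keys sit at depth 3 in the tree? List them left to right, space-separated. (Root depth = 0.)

Insert 19: tree is empty, so 19 becomes the root.
Insert 17: 17 < 19 → go left. Place as left child of 19.
Insert 12: 12 < 19 → go left; 12 < 17 → go left. Place as left child of 17.
Insert 14: 14 < 19 → go left; 14 < 17 → go left; 14 > 12 → go right. Place as right child of 12.
Insert 15: 15 < 19 → go left; 15 < 17 → go left; 15 > 12 → go right; 15 > 14 → go right. Place as right child of 14.
Insert 2: 2 < 19 → go left; 2 < 17 → go left; 2 < 12 → go left. Place as left child of 12.
Insert 4: 4 < 19 → go left; 4 < 17 → go left; 4 < 12 → go left; 4 > 2 → go right. Place as right child of 2.
Insert 6: 6 < 19 → go left; 6 < 17 → go left; 6 < 12 → go left; 6 > 2 → go right; 6 > 4 → go right. Place as right child of 4.

2 14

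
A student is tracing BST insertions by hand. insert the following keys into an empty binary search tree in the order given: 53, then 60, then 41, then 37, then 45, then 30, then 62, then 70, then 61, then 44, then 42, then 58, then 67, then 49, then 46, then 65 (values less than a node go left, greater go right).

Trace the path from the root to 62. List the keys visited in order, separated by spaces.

Insert 53: tree is empty, so 53 becomes the root.
Insert 60: 60 > 53 → go right. Place as right child of 53.
Insert 41: 41 < 53 → go left. Place as left child of 53.
Insert 37: 37 < 53 → go left; 37 < 41 → go left. Place as left child of 41.
Insert 45: 45 < 53 → go left; 45 > 41 → go right. Place as right child of 41.
Insert 30: 30 < 53 → go left; 30 < 41 → go left; 30 < 37 → go left. Place as left child of 37.
Insert 62: 62 > 53 → go right; 62 > 60 → go right. Place as right child of 60.
Insert 70: 70 > 53 → go right; 70 > 60 → go right; 70 > 62 → go right. Place as right child of 62.
Insert 61: 61 > 53 → go right; 61 > 60 → go right; 61 < 62 → go left. Place as left child of 62.
Insert 44: 44 < 53 → go left; 44 > 41 → go right; 44 < 45 → go left. Place as left child of 45.
Insert 42: 42 < 53 → go left; 42 > 41 → go right; 42 < 45 → go left; 42 < 44 → go left. Place as left child of 44.
Insert 58: 58 > 53 → go right; 58 < 60 → go left. Place as left child of 60.
Insert 67: 67 > 53 → go right; 67 > 60 → go right; 67 > 62 → go right; 67 < 70 → go left. Place as left child of 70.
Insert 49: 49 < 53 → go left; 49 > 41 → go right; 49 > 45 → go right. Place as right child of 45.
Insert 46: 46 < 53 → go left; 46 > 41 → go right; 46 > 45 → go right; 46 < 49 → go left. Place as left child of 49.
Insert 65: 65 > 53 → go right; 65 > 60 → go right; 65 > 62 → go right; 65 < 70 → go left; 65 < 67 → go left. Place as left child of 67.

53 60 62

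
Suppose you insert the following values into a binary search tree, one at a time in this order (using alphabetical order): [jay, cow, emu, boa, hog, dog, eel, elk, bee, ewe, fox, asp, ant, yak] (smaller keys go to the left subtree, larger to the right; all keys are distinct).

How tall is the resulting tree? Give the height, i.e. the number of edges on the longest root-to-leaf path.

Resulting structure (node: left, right):
  jay: L=cow, R=yak
  cow: L=boa, R=emu
  emu: L=dog, R=hog
  boa: L=bee, R=–
  hog: L=ewe, R=–
  dog: L=–, R=eel
  eel: L=–, R=elk
  elk: L=–, R=–
  bee: L=asp, R=–
  ewe: L=–, R=fox
  fox: L=–, R=–
  asp: L=ant, R=–
  ant: L=–, R=–
  yak: L=–, R=–

The deepest node is elk at depth 5.

5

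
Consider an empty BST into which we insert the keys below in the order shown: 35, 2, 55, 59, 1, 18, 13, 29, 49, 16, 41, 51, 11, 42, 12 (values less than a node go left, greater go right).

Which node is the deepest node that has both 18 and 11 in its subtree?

Resulting structure (node: left, right):
  35: L=2, R=55
  2: L=1, R=18
  55: L=49, R=59
  59: L=–, R=–
  1: L=–, R=–
  18: L=13, R=29
  13: L=11, R=16
  29: L=–, R=–
  49: L=41, R=51
  16: L=–, R=–
  41: L=–, R=42
  51: L=–, R=–
  11: L=–, R=12
  42: L=–, R=–
  12: L=–, R=–

Path to 18: 35 → 2 → 18
Path to 11: 35 → 2 → 18 → 13 → 11
18 lies on both paths and is an ancestor of the other node.

18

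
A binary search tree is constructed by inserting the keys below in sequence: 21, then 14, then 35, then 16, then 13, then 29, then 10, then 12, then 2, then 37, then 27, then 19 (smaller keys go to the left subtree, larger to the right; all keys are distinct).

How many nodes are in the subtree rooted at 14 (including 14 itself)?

21: root
14: left child of 21 (depth 1)
35: right child of 21 (depth 1)
16: right child of 14 (depth 2)
13: left child of 14 (depth 2)
29: left child of 35 (depth 2)
10: left child of 13 (depth 3)
12: right child of 10 (depth 4)
2: left child of 10 (depth 4)
37: right child of 35 (depth 2)
27: left child of 29 (depth 3)
19: right child of 16 (depth 3)

Subtree rooted at 14 contains: 14, 13, 10, 2, 12, 16, 19 — 7 nodes.

7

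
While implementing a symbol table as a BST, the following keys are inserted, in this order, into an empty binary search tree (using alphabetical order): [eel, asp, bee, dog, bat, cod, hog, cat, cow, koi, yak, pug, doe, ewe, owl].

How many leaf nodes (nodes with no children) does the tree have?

Insert eel: tree is empty, so eel becomes the root.
Insert asp: asp < eel → go left. Place as left child of eel.
Insert bee: bee < eel → go left; bee > asp → go right. Place as right child of asp.
Insert dog: dog < eel → go left; dog > asp → go right; dog > bee → go right. Place as right child of bee.
Insert bat: bat < eel → go left; bat > asp → go right; bat < bee → go left. Place as left child of bee.
Insert cod: cod < eel → go left; cod > asp → go right; cod > bee → go right; cod < dog → go left. Place as left child of dog.
Insert hog: hog > eel → go right. Place as right child of eel.
Insert cat: cat < eel → go left; cat > asp → go right; cat > bee → go right; cat < dog → go left; cat < cod → go left. Place as left child of cod.
Insert cow: cow < eel → go left; cow > asp → go right; cow > bee → go right; cow < dog → go left; cow > cod → go right. Place as right child of cod.
Insert koi: koi > eel → go right; koi > hog → go right. Place as right child of hog.
Insert yak: yak > eel → go right; yak > hog → go right; yak > koi → go right. Place as right child of koi.
Insert pug: pug > eel → go right; pug > hog → go right; pug > koi → go right; pug < yak → go left. Place as left child of yak.
Insert doe: doe < eel → go left; doe > asp → go right; doe > bee → go right; doe < dog → go left; doe > cod → go right; doe > cow → go right. Place as right child of cow.
Insert ewe: ewe > eel → go right; ewe < hog → go left. Place as left child of hog.
Insert owl: owl > eel → go right; owl > hog → go right; owl > koi → go right; owl < yak → go left; owl < pug → go left. Place as left child of pug.

Leaves: bat, cat, doe, ewe, owl — 5 in total.

5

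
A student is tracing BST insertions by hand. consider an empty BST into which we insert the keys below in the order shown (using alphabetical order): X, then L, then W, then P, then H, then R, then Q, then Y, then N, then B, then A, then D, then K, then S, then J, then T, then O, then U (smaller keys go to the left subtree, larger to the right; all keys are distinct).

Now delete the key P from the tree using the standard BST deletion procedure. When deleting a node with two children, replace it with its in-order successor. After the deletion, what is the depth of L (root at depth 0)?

1

Resulting structure (node: left, right):
  X: L=L, R=Y
  L: L=H, R=W
  W: L=P, R=–
  P: L=N, R=R
  H: L=B, R=K
  R: L=Q, R=S
  Q: L=–, R=–
  Y: L=–, R=–
  N: L=–, R=O
  B: L=A, R=D
  A: L=–, R=–
  D: L=–, R=–
  K: L=J, R=–
  S: L=–, R=T
  J: L=–, R=–
  T: L=–, R=U
  O: L=–, R=–
  U: L=–, R=–

Delete P (two children — replace with in-order successor).
After deletion, path to L: X → L.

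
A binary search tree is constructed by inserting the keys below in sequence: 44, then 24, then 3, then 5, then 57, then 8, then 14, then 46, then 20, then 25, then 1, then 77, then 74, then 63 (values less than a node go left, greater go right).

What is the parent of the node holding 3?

Insert 44: tree is empty, so 44 becomes the root.
Insert 24: 24 < 44 → go left. Place as left child of 44.
Insert 3: 3 < 44 → go left; 3 < 24 → go left. Place as left child of 24.
Insert 5: 5 < 44 → go left; 5 < 24 → go left; 5 > 3 → go right. Place as right child of 3.
Insert 57: 57 > 44 → go right. Place as right child of 44.
Insert 8: 8 < 44 → go left; 8 < 24 → go left; 8 > 3 → go right; 8 > 5 → go right. Place as right child of 5.
Insert 14: 14 < 44 → go left; 14 < 24 → go left; 14 > 3 → go right; 14 > 5 → go right; 14 > 8 → go right. Place as right child of 8.
Insert 46: 46 > 44 → go right; 46 < 57 → go left. Place as left child of 57.
Insert 20: 20 < 44 → go left; 20 < 24 → go left; 20 > 3 → go right; 20 > 5 → go right; 20 > 8 → go right; 20 > 14 → go right. Place as right child of 14.
Insert 25: 25 < 44 → go left; 25 > 24 → go right. Place as right child of 24.
Insert 1: 1 < 44 → go left; 1 < 24 → go left; 1 < 3 → go left. Place as left child of 3.
Insert 77: 77 > 44 → go right; 77 > 57 → go right. Place as right child of 57.
Insert 74: 74 > 44 → go right; 74 > 57 → go right; 74 < 77 → go left. Place as left child of 77.
Insert 63: 63 > 44 → go right; 63 > 57 → go right; 63 < 77 → go left; 63 < 74 → go left. Place as left child of 74.

24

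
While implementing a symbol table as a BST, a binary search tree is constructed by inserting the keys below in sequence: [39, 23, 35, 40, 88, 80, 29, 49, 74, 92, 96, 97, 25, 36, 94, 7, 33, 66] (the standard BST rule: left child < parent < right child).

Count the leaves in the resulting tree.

7

39: root
23: left child of 39 (depth 1)
35: right child of 23 (depth 2)
40: right child of 39 (depth 1)
88: right child of 40 (depth 2)
80: left child of 88 (depth 3)
29: left child of 35 (depth 3)
49: left child of 80 (depth 4)
74: right child of 49 (depth 5)
92: right child of 88 (depth 3)
96: right child of 92 (depth 4)
97: right child of 96 (depth 5)
25: left child of 29 (depth 4)
36: right child of 35 (depth 3)
94: left child of 96 (depth 5)
7: left child of 23 (depth 2)
33: right child of 29 (depth 4)
66: left child of 74 (depth 6)

Leaves: 7, 25, 33, 36, 66, 94, 97 — 7 in total.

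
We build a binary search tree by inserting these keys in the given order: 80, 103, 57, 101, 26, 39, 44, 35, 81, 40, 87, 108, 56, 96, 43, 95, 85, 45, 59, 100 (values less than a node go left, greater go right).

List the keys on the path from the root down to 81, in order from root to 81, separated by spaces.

80 103 101 81

Insert 80: tree is empty, so 80 becomes the root.
Insert 103: 103 > 80 → go right. Place as right child of 80.
Insert 57: 57 < 80 → go left. Place as left child of 80.
Insert 101: 101 > 80 → go right; 101 < 103 → go left. Place as left child of 103.
Insert 26: 26 < 80 → go left; 26 < 57 → go left. Place as left child of 57.
Insert 39: 39 < 80 → go left; 39 < 57 → go left; 39 > 26 → go right. Place as right child of 26.
Insert 44: 44 < 80 → go left; 44 < 57 → go left; 44 > 26 → go right; 44 > 39 → go right. Place as right child of 39.
Insert 35: 35 < 80 → go left; 35 < 57 → go left; 35 > 26 → go right; 35 < 39 → go left. Place as left child of 39.
Insert 81: 81 > 80 → go right; 81 < 103 → go left; 81 < 101 → go left. Place as left child of 101.
Insert 40: 40 < 80 → go left; 40 < 57 → go left; 40 > 26 → go right; 40 > 39 → go right; 40 < 44 → go left. Place as left child of 44.
Insert 87: 87 > 80 → go right; 87 < 103 → go left; 87 < 101 → go left; 87 > 81 → go right. Place as right child of 81.
Insert 108: 108 > 80 → go right; 108 > 103 → go right. Place as right child of 103.
Insert 56: 56 < 80 → go left; 56 < 57 → go left; 56 > 26 → go right; 56 > 39 → go right; 56 > 44 → go right. Place as right child of 44.
Insert 96: 96 > 80 → go right; 96 < 103 → go left; 96 < 101 → go left; 96 > 81 → go right; 96 > 87 → go right. Place as right child of 87.
Insert 43: 43 < 80 → go left; 43 < 57 → go left; 43 > 26 → go right; 43 > 39 → go right; 43 < 44 → go left; 43 > 40 → go right. Place as right child of 40.
Insert 95: 95 > 80 → go right; 95 < 103 → go left; 95 < 101 → go left; 95 > 81 → go right; 95 > 87 → go right; 95 < 96 → go left. Place as left child of 96.
Insert 85: 85 > 80 → go right; 85 < 103 → go left; 85 < 101 → go left; 85 > 81 → go right; 85 < 87 → go left. Place as left child of 87.
Insert 45: 45 < 80 → go left; 45 < 57 → go left; 45 > 26 → go right; 45 > 39 → go right; 45 > 44 → go right; 45 < 56 → go left. Place as left child of 56.
Insert 59: 59 < 80 → go left; 59 > 57 → go right. Place as right child of 57.
Insert 100: 100 > 80 → go right; 100 < 103 → go left; 100 < 101 → go left; 100 > 81 → go right; 100 > 87 → go right; 100 > 96 → go right. Place as right child of 96.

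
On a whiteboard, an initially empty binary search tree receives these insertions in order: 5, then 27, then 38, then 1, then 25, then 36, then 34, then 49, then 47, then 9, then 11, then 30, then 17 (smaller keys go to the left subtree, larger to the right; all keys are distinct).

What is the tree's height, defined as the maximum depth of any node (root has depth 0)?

Insert 5: tree is empty, so 5 becomes the root.
Insert 27: 27 > 5 → go right. Place as right child of 5.
Insert 38: 38 > 5 → go right; 38 > 27 → go right. Place as right child of 27.
Insert 1: 1 < 5 → go left. Place as left child of 5.
Insert 25: 25 > 5 → go right; 25 < 27 → go left. Place as left child of 27.
Insert 36: 36 > 5 → go right; 36 > 27 → go right; 36 < 38 → go left. Place as left child of 38.
Insert 34: 34 > 5 → go right; 34 > 27 → go right; 34 < 38 → go left; 34 < 36 → go left. Place as left child of 36.
Insert 49: 49 > 5 → go right; 49 > 27 → go right; 49 > 38 → go right. Place as right child of 38.
Insert 47: 47 > 5 → go right; 47 > 27 → go right; 47 > 38 → go right; 47 < 49 → go left. Place as left child of 49.
Insert 9: 9 > 5 → go right; 9 < 27 → go left; 9 < 25 → go left. Place as left child of 25.
Insert 11: 11 > 5 → go right; 11 < 27 → go left; 11 < 25 → go left; 11 > 9 → go right. Place as right child of 9.
Insert 30: 30 > 5 → go right; 30 > 27 → go right; 30 < 38 → go left; 30 < 36 → go left; 30 < 34 → go left. Place as left child of 34.
Insert 17: 17 > 5 → go right; 17 < 27 → go left; 17 < 25 → go left; 17 > 9 → go right; 17 > 11 → go right. Place as right child of 11.

The deepest node is 30 at depth 5.

5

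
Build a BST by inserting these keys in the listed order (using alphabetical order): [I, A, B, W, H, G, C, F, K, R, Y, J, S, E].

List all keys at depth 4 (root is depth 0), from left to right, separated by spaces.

Resulting structure (node: left, right):
  I: L=A, R=W
  A: L=–, R=B
  B: L=–, R=H
  W: L=K, R=Y
  H: L=G, R=–
  G: L=C, R=–
  C: L=–, R=F
  F: L=E, R=–
  K: L=J, R=R
  R: L=–, R=S
  Y: L=–, R=–
  J: L=–, R=–
  S: L=–, R=–
  E: L=–, R=–

G S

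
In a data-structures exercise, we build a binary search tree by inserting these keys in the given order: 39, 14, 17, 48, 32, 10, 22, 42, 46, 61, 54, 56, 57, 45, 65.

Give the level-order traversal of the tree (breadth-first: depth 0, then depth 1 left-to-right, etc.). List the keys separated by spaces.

39 14 48 10 17 42 61 32 46 54 65 22 45 56 57

Insert 39: tree is empty, so 39 becomes the root.
Insert 14: 14 < 39 → go left. Place as left child of 39.
Insert 17: 17 < 39 → go left; 17 > 14 → go right. Place as right child of 14.
Insert 48: 48 > 39 → go right. Place as right child of 39.
Insert 32: 32 < 39 → go left; 32 > 14 → go right; 32 > 17 → go right. Place as right child of 17.
Insert 10: 10 < 39 → go left; 10 < 14 → go left. Place as left child of 14.
Insert 22: 22 < 39 → go left; 22 > 14 → go right; 22 > 17 → go right; 22 < 32 → go left. Place as left child of 32.
Insert 42: 42 > 39 → go right; 42 < 48 → go left. Place as left child of 48.
Insert 46: 46 > 39 → go right; 46 < 48 → go left; 46 > 42 → go right. Place as right child of 42.
Insert 61: 61 > 39 → go right; 61 > 48 → go right. Place as right child of 48.
Insert 54: 54 > 39 → go right; 54 > 48 → go right; 54 < 61 → go left. Place as left child of 61.
Insert 56: 56 > 39 → go right; 56 > 48 → go right; 56 < 61 → go left; 56 > 54 → go right. Place as right child of 54.
Insert 57: 57 > 39 → go right; 57 > 48 → go right; 57 < 61 → go left; 57 > 54 → go right; 57 > 56 → go right. Place as right child of 56.
Insert 45: 45 > 39 → go right; 45 < 48 → go left; 45 > 42 → go right; 45 < 46 → go left. Place as left child of 46.
Insert 65: 65 > 39 → go right; 65 > 48 → go right; 65 > 61 → go right. Place as right child of 61.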